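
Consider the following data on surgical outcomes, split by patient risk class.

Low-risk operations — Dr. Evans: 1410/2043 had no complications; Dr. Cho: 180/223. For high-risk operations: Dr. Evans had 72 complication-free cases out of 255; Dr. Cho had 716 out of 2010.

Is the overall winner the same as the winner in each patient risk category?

No

Low-risk: Dr. Evans 1410/2043 = 69.0%, Dr. Cho 180/223 = 80.7% → Dr. Cho
High-risk: Dr. Evans 72/255 = 28.2%, Dr. Cho 716/2010 = 35.6% → Dr. Cho
Overall: Dr. Evans 1482/2298 = 64.5%, Dr. Cho 896/2233 = 40.1% → Dr. Evans
Dr. Cho wins each patient risk group but Dr. Evans wins overall — the comparison reverses. Dr. Cho's operations skew toward high-risk, which has a lower base rate.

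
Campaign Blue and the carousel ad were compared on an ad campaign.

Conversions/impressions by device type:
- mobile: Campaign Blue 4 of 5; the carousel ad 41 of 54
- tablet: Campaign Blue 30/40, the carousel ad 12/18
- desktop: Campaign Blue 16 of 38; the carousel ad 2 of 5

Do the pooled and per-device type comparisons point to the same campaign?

Mobile: Campaign Blue 4/5 = 80.0%, the carousel ad 41/54 = 75.9% → Campaign Blue
Tablet: Campaign Blue 30/40 = 75.0%, the carousel ad 12/18 = 66.7% → Campaign Blue
Desktop: Campaign Blue 16/38 = 42.1%, the carousel ad 2/5 = 40.0% → Campaign Blue
Overall: Campaign Blue 50/83 = 60.2%, the carousel ad 55/77 = 71.4% → the carousel ad
Campaign Blue wins each device group but the carousel ad wins overall — the comparison reverses. Campaign Blue's impressions skew toward desktop, which has a lower base rate.

No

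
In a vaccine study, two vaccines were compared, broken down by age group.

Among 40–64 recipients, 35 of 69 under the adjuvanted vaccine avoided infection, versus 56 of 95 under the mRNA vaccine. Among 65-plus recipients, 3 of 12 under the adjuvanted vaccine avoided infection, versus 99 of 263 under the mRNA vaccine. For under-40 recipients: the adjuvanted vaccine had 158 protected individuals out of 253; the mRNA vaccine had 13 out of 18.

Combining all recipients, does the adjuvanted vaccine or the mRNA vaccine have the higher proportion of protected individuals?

40–64: the adjuvanted vaccine 35/69 = 50.7%, the mRNA vaccine 56/95 = 58.9% → the mRNA vaccine
65-plus: the adjuvanted vaccine 3/12 = 25.0%, the mRNA vaccine 99/263 = 37.6% → the mRNA vaccine
Under-40: the adjuvanted vaccine 158/253 = 62.5%, the mRNA vaccine 13/18 = 72.2% → the mRNA vaccine
Overall: the adjuvanted vaccine 196/334 = 58.7%, the mRNA vaccine 168/376 = 44.7% → the adjuvanted vaccine
(The mRNA vaccine wins every age group but the adjuvanted vaccine wins overall — the mRNA vaccine's recipients skew toward the low-rate 65-plus group.)

the adjuvanted vaccine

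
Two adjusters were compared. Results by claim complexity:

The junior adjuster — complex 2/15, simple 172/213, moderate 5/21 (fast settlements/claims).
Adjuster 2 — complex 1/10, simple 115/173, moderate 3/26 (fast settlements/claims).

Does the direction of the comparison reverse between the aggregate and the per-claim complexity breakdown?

Complex: the junior adjuster 2/15 = 13.3%, Adjuster 2 1/10 = 10.0% → the junior adjuster
Simple: the junior adjuster 172/213 = 80.8%, Adjuster 2 115/173 = 66.5% → the junior adjuster
Moderate: the junior adjuster 5/21 = 23.8%, Adjuster 2 3/26 = 11.5% → the junior adjuster
Overall: the junior adjuster 179/249 = 71.9%, Adjuster 2 119/209 = 56.9% → the junior adjuster
The junior adjuster wins overall and in every claim group — no reversal.

No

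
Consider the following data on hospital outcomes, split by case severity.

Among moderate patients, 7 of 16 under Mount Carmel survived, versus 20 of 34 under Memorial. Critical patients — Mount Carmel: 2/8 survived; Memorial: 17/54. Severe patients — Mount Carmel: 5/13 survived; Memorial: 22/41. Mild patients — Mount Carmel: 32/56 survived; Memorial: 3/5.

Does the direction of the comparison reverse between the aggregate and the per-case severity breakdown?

Yes

Moderate: Mount Carmel 7/16 = 43.8%, Memorial 20/34 = 58.8% → Memorial
Critical: Mount Carmel 2/8 = 25.0%, Memorial 17/54 = 31.5% → Memorial
Severe: Mount Carmel 5/13 = 38.5%, Memorial 22/41 = 53.7% → Memorial
Mild: Mount Carmel 32/56 = 57.1%, Memorial 3/5 = 60.0% → Memorial
Overall: Mount Carmel 46/93 = 49.5%, Memorial 62/134 = 46.3% → Mount Carmel
Memorial wins each case group but Mount Carmel wins overall — the comparison reverses. Memorial's patients skew toward critical, which has a lower base rate.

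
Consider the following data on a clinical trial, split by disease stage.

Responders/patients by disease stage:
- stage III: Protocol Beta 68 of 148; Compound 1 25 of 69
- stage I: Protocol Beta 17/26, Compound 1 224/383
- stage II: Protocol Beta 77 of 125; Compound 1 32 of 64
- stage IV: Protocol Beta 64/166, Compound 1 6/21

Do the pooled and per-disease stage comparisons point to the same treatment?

Stage III: Protocol Beta 68/148 = 45.9%, Compound 1 25/69 = 36.2% → Protocol Beta
Stage I: Protocol Beta 17/26 = 65.4%, Compound 1 224/383 = 58.5% → Protocol Beta
Stage II: Protocol Beta 77/125 = 61.6%, Compound 1 32/64 = 50.0% → Protocol Beta
Stage IV: Protocol Beta 64/166 = 38.6%, Compound 1 6/21 = 28.6% → Protocol Beta
Overall: Protocol Beta 226/465 = 48.6%, Compound 1 287/537 = 53.4% → Compound 1
Protocol Beta wins each disease group but Compound 1 wins overall — the comparison reverses. Protocol Beta's patients skew toward stage IV, which has a lower base rate.

No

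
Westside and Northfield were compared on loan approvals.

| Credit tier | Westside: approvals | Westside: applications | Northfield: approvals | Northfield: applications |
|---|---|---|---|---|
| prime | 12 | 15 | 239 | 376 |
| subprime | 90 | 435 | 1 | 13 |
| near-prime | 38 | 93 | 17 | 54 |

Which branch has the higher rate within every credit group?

Prime: Westside 12/15 = 80.0%, Northfield 239/376 = 63.6% → Westside
Subprime: Westside 90/435 = 20.7%, Northfield 1/13 = 7.7% → Westside
Near-prime: Westside 38/93 = 40.9%, Northfield 17/54 = 31.5% → Westside
Westside has the higher rate in all 3 groups.

Westside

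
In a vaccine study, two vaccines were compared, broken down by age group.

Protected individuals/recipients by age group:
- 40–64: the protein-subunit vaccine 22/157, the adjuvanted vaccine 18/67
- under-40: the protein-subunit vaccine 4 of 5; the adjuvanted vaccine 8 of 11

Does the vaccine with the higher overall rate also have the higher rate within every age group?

40–64: the protein-subunit vaccine 22/157 = 14.0%, the adjuvanted vaccine 18/67 = 26.9% → the adjuvanted vaccine
Under-40: the protein-subunit vaccine 4/5 = 80.0%, the adjuvanted vaccine 8/11 = 72.7% → the protein-subunit vaccine
Overall: the protein-subunit vaccine 26/162 = 16.0%, the adjuvanted vaccine 26/78 = 33.3% → the adjuvanted vaccine
Neither sweeps: the protein-subunit vaccine wins 1 of 2 groups, the adjuvanted vaccine wins 1. The adjuvanted vaccine wins overall but not every group — no Simpson reversal.

No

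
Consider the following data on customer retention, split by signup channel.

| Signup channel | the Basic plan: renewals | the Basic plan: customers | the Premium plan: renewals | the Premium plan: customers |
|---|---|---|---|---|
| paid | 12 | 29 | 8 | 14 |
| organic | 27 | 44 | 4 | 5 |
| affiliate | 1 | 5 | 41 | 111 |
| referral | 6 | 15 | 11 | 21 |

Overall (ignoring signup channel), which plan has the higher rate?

the Basic plan

Paid: the Basic plan 12/29 = 41.4%, the Premium plan 8/14 = 57.1% → the Premium plan
Organic: the Basic plan 27/44 = 61.4%, the Premium plan 4/5 = 80.0% → the Premium plan
Affiliate: the Basic plan 1/5 = 20.0%, the Premium plan 41/111 = 36.9% → the Premium plan
Referral: the Basic plan 6/15 = 40.0%, the Premium plan 11/21 = 52.4% → the Premium plan
Overall: the Basic plan 46/93 = 49.5%, the Premium plan 64/151 = 42.4% → the Basic plan
(The Premium plan wins every signup group but the Basic plan wins overall — the Premium plan's customers skew toward the low-rate affiliate group.)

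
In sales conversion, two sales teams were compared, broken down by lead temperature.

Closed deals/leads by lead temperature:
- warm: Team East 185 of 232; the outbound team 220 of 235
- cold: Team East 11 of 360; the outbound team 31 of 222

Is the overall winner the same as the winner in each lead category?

Warm: Team East 185/232 = 79.7%, the outbound team 220/235 = 93.6% → the outbound team
Cold: Team East 11/360 = 3.1%, the outbound team 31/222 = 14.0% → the outbound team
Overall: Team East 196/592 = 33.1%, the outbound team 251/457 = 54.9% → the outbound team
The outbound team wins overall and in every lead group — no reversal.

Yes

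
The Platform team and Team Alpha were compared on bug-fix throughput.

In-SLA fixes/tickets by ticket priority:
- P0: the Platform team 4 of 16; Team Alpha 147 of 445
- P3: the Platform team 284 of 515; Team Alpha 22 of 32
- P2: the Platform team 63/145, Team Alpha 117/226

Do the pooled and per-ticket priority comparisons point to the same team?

No

P0: the Platform team 4/16 = 25.0%, Team Alpha 147/445 = 33.0% → Team Alpha
P3: the Platform team 284/515 = 55.1%, Team Alpha 22/32 = 68.8% → Team Alpha
P2: the Platform team 63/145 = 43.4%, Team Alpha 117/226 = 51.8% → Team Alpha
Overall: the Platform team 351/676 = 51.9%, Team Alpha 286/703 = 40.7% → the Platform team
Team Alpha wins each ticket group but the Platform team wins overall — the comparison reverses. Team Alpha's tickets skew toward P0, which has a lower base rate.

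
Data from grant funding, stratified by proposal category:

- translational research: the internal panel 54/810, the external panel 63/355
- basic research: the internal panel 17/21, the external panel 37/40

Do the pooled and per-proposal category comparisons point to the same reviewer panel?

Yes

Translational research: the internal panel 54/810 = 6.7%, the external panel 63/355 = 17.7% → the external panel
Basic research: the internal panel 17/21 = 81.0%, the external panel 37/40 = 92.5% → the external panel
Overall: the internal panel 71/831 = 8.5%, the external panel 100/395 = 25.3% → the external panel
The external panel wins overall and in every proposal group — no reversal.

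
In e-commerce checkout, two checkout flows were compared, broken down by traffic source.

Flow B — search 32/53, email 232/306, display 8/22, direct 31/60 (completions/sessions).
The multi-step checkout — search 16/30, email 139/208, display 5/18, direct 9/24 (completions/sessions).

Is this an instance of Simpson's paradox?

Search: Flow B 32/53 = 60.4%, the multi-step checkout 16/30 = 53.3% → Flow B
Email: Flow B 232/306 = 75.8%, the multi-step checkout 139/208 = 66.8% → Flow B
Display: Flow B 8/22 = 36.4%, the multi-step checkout 5/18 = 27.8% → Flow B
Direct: Flow B 31/60 = 51.7%, the multi-step checkout 9/24 = 37.5% → Flow B
Overall: Flow B 303/441 = 68.7%, the multi-step checkout 169/280 = 60.4% → Flow B
Flow B wins overall and in every traffic group — no reversal.

No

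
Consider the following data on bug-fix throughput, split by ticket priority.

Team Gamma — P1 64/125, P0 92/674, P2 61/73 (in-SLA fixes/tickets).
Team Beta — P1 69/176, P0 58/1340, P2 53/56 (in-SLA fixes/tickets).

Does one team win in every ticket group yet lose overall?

No

P1: Team Gamma 64/125 = 51.2%, Team Beta 69/176 = 39.2% → Team Gamma
P0: Team Gamma 92/674 = 13.6%, Team Beta 58/1340 = 4.3% → Team Gamma
P2: Team Gamma 61/73 = 83.6%, Team Beta 53/56 = 94.6% → Team Beta
Overall: Team Gamma 217/872 = 24.9%, Team Beta 180/1572 = 11.5% → Team Gamma
Neither sweeps: Team Gamma wins 2 of 3 groups, Team Beta wins 1. Team Gamma wins overall but not every group — no Simpson reversal.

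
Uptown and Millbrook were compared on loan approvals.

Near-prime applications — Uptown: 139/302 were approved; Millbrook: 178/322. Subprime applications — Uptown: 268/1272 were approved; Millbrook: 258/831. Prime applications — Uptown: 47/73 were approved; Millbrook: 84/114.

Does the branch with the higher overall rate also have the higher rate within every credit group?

Near-prime: Uptown 139/302 = 46.0%, Millbrook 178/322 = 55.3% → Millbrook
Subprime: Uptown 268/1272 = 21.1%, Millbrook 258/831 = 31.0% → Millbrook
Prime: Uptown 47/73 = 64.4%, Millbrook 84/114 = 73.7% → Millbrook
Overall: Uptown 454/1647 = 27.6%, Millbrook 520/1267 = 41.0% → Millbrook
Millbrook wins overall and in every credit group — no reversal.

Yes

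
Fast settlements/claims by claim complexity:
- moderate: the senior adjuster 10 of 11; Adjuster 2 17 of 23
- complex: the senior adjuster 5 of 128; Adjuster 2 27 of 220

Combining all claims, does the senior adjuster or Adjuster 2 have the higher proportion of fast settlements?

Moderate: the senior adjuster 10/11 = 90.9%, Adjuster 2 17/23 = 73.9% → the senior adjuster
Complex: the senior adjuster 5/128 = 3.9%, Adjuster 2 27/220 = 12.3% → Adjuster 2
Overall: the senior adjuster 15/139 = 10.8%, Adjuster 2 44/243 = 18.1% → Adjuster 2
(Neither sweeps every claim group, but Adjuster 2 has the higher pooled rate.)

Adjuster 2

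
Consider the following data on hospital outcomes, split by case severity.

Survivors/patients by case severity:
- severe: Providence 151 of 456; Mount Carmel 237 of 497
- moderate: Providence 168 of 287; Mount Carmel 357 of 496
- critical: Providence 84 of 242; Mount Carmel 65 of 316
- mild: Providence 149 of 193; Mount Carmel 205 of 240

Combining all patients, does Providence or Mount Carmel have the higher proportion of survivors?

Severe: Providence 151/456 = 33.1%, Mount Carmel 237/497 = 47.7% → Mount Carmel
Moderate: Providence 168/287 = 58.5%, Mount Carmel 357/496 = 72.0% → Mount Carmel
Critical: Providence 84/242 = 34.7%, Mount Carmel 65/316 = 20.6% → Providence
Mild: Providence 149/193 = 77.2%, Mount Carmel 205/240 = 85.4% → Mount Carmel
Overall: Providence 552/1178 = 46.9%, Mount Carmel 864/1549 = 55.8% → Mount Carmel
(Neither sweeps every case group, but Mount Carmel has the higher pooled rate.)

Mount Carmel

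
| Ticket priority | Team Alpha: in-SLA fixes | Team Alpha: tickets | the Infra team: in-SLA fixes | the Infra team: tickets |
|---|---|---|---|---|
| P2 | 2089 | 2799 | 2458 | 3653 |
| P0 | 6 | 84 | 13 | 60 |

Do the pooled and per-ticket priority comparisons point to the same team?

P2: Team Alpha 2089/2799 = 74.6%, the Infra team 2458/3653 = 67.3% → Team Alpha
P0: Team Alpha 6/84 = 7.1%, the Infra team 13/60 = 21.7% → the Infra team
Overall: Team Alpha 2095/2883 = 72.7%, the Infra team 2471/3713 = 66.5% → Team Alpha
Neither sweeps: Team Alpha wins 1 of 2 groups, the Infra team wins 1. Team Alpha wins overall but not every group — no Simpson reversal.

No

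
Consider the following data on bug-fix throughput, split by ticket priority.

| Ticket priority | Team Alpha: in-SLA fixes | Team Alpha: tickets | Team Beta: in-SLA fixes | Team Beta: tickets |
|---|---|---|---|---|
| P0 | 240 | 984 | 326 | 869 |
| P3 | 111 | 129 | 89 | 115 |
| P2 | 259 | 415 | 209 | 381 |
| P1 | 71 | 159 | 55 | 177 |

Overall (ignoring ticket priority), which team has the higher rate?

Team Beta

P0: Team Alpha 240/984 = 24.4%, Team Beta 326/869 = 37.5% → Team Beta
P3: Team Alpha 111/129 = 86.0%, Team Beta 89/115 = 77.4% → Team Alpha
P2: Team Alpha 259/415 = 62.4%, Team Beta 209/381 = 54.9% → Team Alpha
P1: Team Alpha 71/159 = 44.7%, Team Beta 55/177 = 31.1% → Team Alpha
Overall: Team Alpha 681/1687 = 40.4%, Team Beta 679/1542 = 44.0% → Team Beta
(Neither sweeps every ticket group, but Team Beta has the higher pooled rate.)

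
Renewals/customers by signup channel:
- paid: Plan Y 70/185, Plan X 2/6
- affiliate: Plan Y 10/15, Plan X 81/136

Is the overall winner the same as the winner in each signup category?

No

Paid: Plan Y 70/185 = 37.8%, Plan X 2/6 = 33.3% → Plan Y
Affiliate: Plan Y 10/15 = 66.7%, Plan X 81/136 = 59.6% → Plan Y
Overall: Plan Y 80/200 = 40.0%, Plan X 83/142 = 58.5% → Plan X
Plan Y wins each signup group but Plan X wins overall — the comparison reverses. Plan Y's customers skew toward paid, which has a lower base rate.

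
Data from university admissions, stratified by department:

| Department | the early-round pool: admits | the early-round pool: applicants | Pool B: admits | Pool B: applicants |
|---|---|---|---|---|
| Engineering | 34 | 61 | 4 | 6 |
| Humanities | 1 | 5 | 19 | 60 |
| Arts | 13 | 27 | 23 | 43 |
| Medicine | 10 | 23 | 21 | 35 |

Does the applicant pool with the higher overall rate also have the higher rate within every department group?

Engineering: the early-round pool 34/61 = 55.7%, Pool B 4/6 = 66.7% → Pool B
Humanities: the early-round pool 1/5 = 20.0%, Pool B 19/60 = 31.7% → Pool B
Arts: the early-round pool 13/27 = 48.1%, Pool B 23/43 = 53.5% → Pool B
Medicine: the early-round pool 10/23 = 43.5%, Pool B 21/35 = 60.0% → Pool B
Overall: the early-round pool 58/116 = 50.0%, Pool B 67/144 = 46.5% → the early-round pool
Pool B wins each department group but the early-round pool wins overall — the comparison reverses. Pool B's applicants skew toward Humanities, which has a lower base rate.

No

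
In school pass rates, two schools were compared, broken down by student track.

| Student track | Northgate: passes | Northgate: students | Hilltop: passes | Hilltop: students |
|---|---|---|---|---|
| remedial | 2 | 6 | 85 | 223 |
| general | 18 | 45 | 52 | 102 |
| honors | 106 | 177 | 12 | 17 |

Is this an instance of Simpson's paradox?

Yes

Remedial: Northgate 2/6 = 33.3%, Hilltop 85/223 = 38.1% → Hilltop
General: Northgate 18/45 = 40.0%, Hilltop 52/102 = 51.0% → Hilltop
Honors: Northgate 106/177 = 59.9%, Hilltop 12/17 = 70.6% → Hilltop
Overall: Northgate 126/228 = 55.3%, Hilltop 149/342 = 43.6% → Northgate
Hilltop wins each student group but Northgate wins overall — the comparison reverses. Hilltop's students skew toward remedial, which has a lower base rate.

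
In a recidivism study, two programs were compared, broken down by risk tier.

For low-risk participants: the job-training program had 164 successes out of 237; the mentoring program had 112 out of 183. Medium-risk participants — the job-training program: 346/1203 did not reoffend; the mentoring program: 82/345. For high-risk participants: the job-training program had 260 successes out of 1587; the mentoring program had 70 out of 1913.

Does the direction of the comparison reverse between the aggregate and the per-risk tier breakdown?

No

Low-risk: the job-training program 164/237 = 69.2%, the mentoring program 112/183 = 61.2% → the job-training program
Medium-risk: the job-training program 346/1203 = 28.8%, the mentoring program 82/345 = 23.8% → the job-training program
High-risk: the job-training program 260/1587 = 16.4%, the mentoring program 70/1913 = 3.7% → the job-training program
Overall: the job-training program 770/3027 = 25.4%, the mentoring program 264/2441 = 10.8% → the job-training program
The job-training program wins overall and in every risk group — no reversal.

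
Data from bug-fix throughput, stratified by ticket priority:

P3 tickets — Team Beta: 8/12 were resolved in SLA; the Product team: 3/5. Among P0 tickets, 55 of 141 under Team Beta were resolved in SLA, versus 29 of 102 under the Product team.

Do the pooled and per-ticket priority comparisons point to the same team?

Yes

P3: Team Beta 8/12 = 66.7%, the Product team 3/5 = 60.0% → Team Beta
P0: Team Beta 55/141 = 39.0%, the Product team 29/102 = 28.4% → Team Beta
Overall: Team Beta 63/153 = 41.2%, the Product team 32/107 = 29.9% → Team Beta
Team Beta wins overall and in every ticket group — no reversal.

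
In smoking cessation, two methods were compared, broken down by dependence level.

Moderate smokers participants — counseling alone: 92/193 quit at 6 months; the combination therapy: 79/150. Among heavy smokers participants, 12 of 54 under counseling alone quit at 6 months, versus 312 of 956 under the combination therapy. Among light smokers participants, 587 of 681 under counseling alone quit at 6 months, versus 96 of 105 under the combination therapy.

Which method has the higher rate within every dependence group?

Moderate smokers: counseling alone 92/193 = 47.7%, the combination therapy 79/150 = 52.7% → the combination therapy
Heavy smokers: counseling alone 12/54 = 22.2%, the combination therapy 312/956 = 32.6% → the combination therapy
Light smokers: counseling alone 587/681 = 86.2%, the combination therapy 96/105 = 91.4% → the combination therapy
The combination therapy has the higher rate in all 3 groups.

the combination therapy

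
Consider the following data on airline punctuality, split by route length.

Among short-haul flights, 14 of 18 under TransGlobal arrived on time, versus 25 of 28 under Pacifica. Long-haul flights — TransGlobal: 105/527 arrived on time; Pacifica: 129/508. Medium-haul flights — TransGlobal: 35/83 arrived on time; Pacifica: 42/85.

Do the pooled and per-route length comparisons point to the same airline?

Short-haul: TransGlobal 14/18 = 77.8%, Pacifica 25/28 = 89.3% → Pacifica
Long-haul: TransGlobal 105/527 = 19.9%, Pacifica 129/508 = 25.4% → Pacifica
Medium-haul: TransGlobal 35/83 = 42.2%, Pacifica 42/85 = 49.4% → Pacifica
Overall: TransGlobal 154/628 = 24.5%, Pacifica 196/621 = 31.6% → Pacifica
Pacifica wins overall and in every route group — no reversal.

Yes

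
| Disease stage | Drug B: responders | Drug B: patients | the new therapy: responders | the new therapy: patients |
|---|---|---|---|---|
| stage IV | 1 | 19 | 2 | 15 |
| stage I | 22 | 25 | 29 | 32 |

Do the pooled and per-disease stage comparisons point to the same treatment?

Yes

Stage IV: Drug B 1/19 = 5.3%, the new therapy 2/15 = 13.3% → the new therapy
Stage I: Drug B 22/25 = 88.0%, the new therapy 29/32 = 90.6% → the new therapy
Overall: Drug B 23/44 = 52.3%, the new therapy 31/47 = 66.0% → the new therapy
The new therapy wins overall and in every disease group — no reversal.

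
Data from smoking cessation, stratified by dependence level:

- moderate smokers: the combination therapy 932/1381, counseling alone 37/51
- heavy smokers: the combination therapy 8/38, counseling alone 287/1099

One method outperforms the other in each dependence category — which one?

Moderate smokers: the combination therapy 932/1381 = 67.5%, counseling alone 37/51 = 72.5% → counseling alone
Heavy smokers: the combination therapy 8/38 = 21.1%, counseling alone 287/1099 = 26.1% → counseling alone
Counseling alone has the higher rate in both groups.

counseling alone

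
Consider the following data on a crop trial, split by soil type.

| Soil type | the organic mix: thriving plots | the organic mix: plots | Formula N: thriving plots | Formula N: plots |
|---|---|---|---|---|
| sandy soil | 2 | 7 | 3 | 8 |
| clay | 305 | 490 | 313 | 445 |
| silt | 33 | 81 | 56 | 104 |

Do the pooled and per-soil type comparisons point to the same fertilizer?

Sandy soil: the organic mix 2/7 = 28.6%, Formula N 3/8 = 37.5% → Formula N
Clay: the organic mix 305/490 = 62.2%, Formula N 313/445 = 70.3% → Formula N
Silt: the organic mix 33/81 = 40.7%, Formula N 56/104 = 53.8% → Formula N
Overall: the organic mix 340/578 = 58.8%, Formula N 372/557 = 66.8% → Formula N
Formula N wins overall and in every soil group — no reversal.

Yes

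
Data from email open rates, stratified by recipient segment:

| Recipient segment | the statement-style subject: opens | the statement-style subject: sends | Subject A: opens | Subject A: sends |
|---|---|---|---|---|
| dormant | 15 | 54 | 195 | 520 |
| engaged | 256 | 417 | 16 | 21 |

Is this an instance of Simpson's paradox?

Yes

Dormant: the statement-style subject 15/54 = 27.8%, Subject A 195/520 = 37.5% → Subject A
Engaged: the statement-style subject 256/417 = 61.4%, Subject A 16/21 = 76.2% → Subject A
Overall: the statement-style subject 271/471 = 57.5%, Subject A 211/541 = 39.0% → the statement-style subject
Subject A wins each recipient group but the statement-style subject wins overall — the comparison reverses. Subject A's sends skew toward dormant, which has a lower base rate.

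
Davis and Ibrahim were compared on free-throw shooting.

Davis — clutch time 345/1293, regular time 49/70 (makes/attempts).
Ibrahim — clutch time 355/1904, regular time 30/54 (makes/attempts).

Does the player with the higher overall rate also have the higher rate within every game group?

Yes

Clutch time: Davis 345/1293 = 26.7%, Ibrahim 355/1904 = 18.6% → Davis
Regular time: Davis 49/70 = 70.0%, Ibrahim 30/54 = 55.6% → Davis
Overall: Davis 394/1363 = 28.9%, Ibrahim 385/1958 = 19.7% → Davis
Davis wins overall and in every game group — no reversal.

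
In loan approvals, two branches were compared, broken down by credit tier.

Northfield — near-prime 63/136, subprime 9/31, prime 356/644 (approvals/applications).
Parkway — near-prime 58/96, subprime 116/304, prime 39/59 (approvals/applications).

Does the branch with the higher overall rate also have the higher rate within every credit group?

No

Near-prime: Northfield 63/136 = 46.3%, Parkway 58/96 = 60.4% → Parkway
Subprime: Northfield 9/31 = 29.0%, Parkway 116/304 = 38.2% → Parkway
Prime: Northfield 356/644 = 55.3%, Parkway 39/59 = 66.1% → Parkway
Overall: Northfield 428/811 = 52.8%, Parkway 213/459 = 46.4% → Northfield
Parkway wins each credit group but Northfield wins overall — the comparison reverses. Parkway's applications skew toward subprime, which has a lower base rate.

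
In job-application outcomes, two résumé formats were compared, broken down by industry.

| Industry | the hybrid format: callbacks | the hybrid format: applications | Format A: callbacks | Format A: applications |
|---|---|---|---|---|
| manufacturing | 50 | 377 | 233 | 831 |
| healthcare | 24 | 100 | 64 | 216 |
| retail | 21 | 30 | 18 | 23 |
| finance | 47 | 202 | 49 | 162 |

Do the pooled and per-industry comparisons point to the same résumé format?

Manufacturing: the hybrid format 50/377 = 13.3%, Format A 233/831 = 28.0% → Format A
Healthcare: the hybrid format 24/100 = 24.0%, Format A 64/216 = 29.6% → Format A
Retail: the hybrid format 21/30 = 70.0%, Format A 18/23 = 78.3% → Format A
Finance: the hybrid format 47/202 = 23.3%, Format A 49/162 = 30.2% → Format A
Overall: the hybrid format 142/709 = 20.0%, Format A 364/1232 = 29.5% → Format A
Format A wins overall and in every industry group — no reversal.

Yes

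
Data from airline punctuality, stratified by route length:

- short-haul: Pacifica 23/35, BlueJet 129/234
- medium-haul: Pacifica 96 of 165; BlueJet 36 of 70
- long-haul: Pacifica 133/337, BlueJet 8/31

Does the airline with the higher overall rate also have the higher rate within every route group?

Short-haul: Pacifica 23/35 = 65.7%, BlueJet 129/234 = 55.1% → Pacifica
Medium-haul: Pacifica 96/165 = 58.2%, BlueJet 36/70 = 51.4% → Pacifica
Long-haul: Pacifica 133/337 = 39.5%, BlueJet 8/31 = 25.8% → Pacifica
Overall: Pacifica 252/537 = 46.9%, BlueJet 173/335 = 51.6% → BlueJet
Pacifica wins each route group but BlueJet wins overall — the comparison reverses. Pacifica's flights skew toward long-haul, which has a lower base rate.

No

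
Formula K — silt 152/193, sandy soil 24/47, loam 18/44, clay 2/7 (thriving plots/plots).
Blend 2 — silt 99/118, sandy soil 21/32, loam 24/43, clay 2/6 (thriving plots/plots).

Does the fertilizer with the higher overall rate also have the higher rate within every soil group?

Yes

Silt: Formula K 152/193 = 78.8%, Blend 2 99/118 = 83.9% → Blend 2
Sandy soil: Formula K 24/47 = 51.1%, Blend 2 21/32 = 65.6% → Blend 2
Loam: Formula K 18/44 = 40.9%, Blend 2 24/43 = 55.8% → Blend 2
Clay: Formula K 2/7 = 28.6%, Blend 2 2/6 = 33.3% → Blend 2
Overall: Formula K 196/291 = 67.4%, Blend 2 146/199 = 73.4% → Blend 2
Blend 2 wins overall and in every soil group — no reversal.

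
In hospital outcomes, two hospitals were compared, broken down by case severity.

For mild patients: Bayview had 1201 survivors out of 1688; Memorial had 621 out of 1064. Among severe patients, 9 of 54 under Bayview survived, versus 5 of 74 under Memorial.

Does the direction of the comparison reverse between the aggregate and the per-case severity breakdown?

No

Mild: Bayview 1201/1688 = 71.1%, Memorial 621/1064 = 58.4% → Bayview
Severe: Bayview 9/54 = 16.7%, Memorial 5/74 = 6.8% → Bayview
Overall: Bayview 1210/1742 = 69.5%, Memorial 626/1138 = 55.0% → Bayview
Bayview wins overall and in every case group — no reversal.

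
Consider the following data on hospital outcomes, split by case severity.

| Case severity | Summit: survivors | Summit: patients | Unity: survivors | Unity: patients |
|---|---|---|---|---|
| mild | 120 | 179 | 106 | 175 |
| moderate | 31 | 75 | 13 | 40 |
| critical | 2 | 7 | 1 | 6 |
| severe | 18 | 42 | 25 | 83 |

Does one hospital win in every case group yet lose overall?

Mild: Summit 120/179 = 67.0%, Unity 106/175 = 60.6% → Summit
Moderate: Summit 31/75 = 41.3%, Unity 13/40 = 32.5% → Summit
Critical: Summit 2/7 = 28.6%, Unity 1/6 = 16.7% → Summit
Severe: Summit 18/42 = 42.9%, Unity 25/83 = 30.1% → Summit
Overall: Summit 171/303 = 56.4%, Unity 145/304 = 47.7% → Summit
Summit wins overall and in every case group — no reversal.

No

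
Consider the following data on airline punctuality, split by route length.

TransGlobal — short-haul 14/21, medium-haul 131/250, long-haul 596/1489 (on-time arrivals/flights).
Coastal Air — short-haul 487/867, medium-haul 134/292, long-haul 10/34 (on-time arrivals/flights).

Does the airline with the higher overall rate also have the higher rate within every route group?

No

Short-haul: TransGlobal 14/21 = 66.7%, Coastal Air 487/867 = 56.2% → TransGlobal
Medium-haul: TransGlobal 131/250 = 52.4%, Coastal Air 134/292 = 45.9% → TransGlobal
Long-haul: TransGlobal 596/1489 = 40.0%, Coastal Air 10/34 = 29.4% → TransGlobal
Overall: TransGlobal 741/1760 = 42.1%, Coastal Air 631/1193 = 52.9% → Coastal Air
TransGlobal wins each route group but Coastal Air wins overall — the comparison reverses. TransGlobal's flights skew toward long-haul, which has a lower base rate.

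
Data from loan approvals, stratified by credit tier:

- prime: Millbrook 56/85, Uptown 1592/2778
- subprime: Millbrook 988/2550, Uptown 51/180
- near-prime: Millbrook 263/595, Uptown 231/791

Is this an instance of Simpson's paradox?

Yes

Prime: Millbrook 56/85 = 65.9%, Uptown 1592/2778 = 57.3% → Millbrook
Subprime: Millbrook 988/2550 = 38.7%, Uptown 51/180 = 28.3% → Millbrook
Near-prime: Millbrook 263/595 = 44.2%, Uptown 231/791 = 29.2% → Millbrook
Overall: Millbrook 1307/3230 = 40.5%, Uptown 1874/3749 = 50.0% → Uptown
Millbrook wins each credit group but Uptown wins overall — the comparison reverses. Millbrook's applications skew toward subprime, which has a lower base rate.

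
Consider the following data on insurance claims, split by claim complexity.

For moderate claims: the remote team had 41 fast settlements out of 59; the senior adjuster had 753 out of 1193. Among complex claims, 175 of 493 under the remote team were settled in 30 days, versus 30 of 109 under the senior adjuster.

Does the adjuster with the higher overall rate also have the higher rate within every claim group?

Moderate: the remote team 41/59 = 69.5%, the senior adjuster 753/1193 = 63.1% → the remote team
Complex: the remote team 175/493 = 35.5%, the senior adjuster 30/109 = 27.5% → the remote team
Overall: the remote team 216/552 = 39.1%, the senior adjuster 783/1302 = 60.1% → the senior adjuster
The remote team wins each claim group but the senior adjuster wins overall — the comparison reverses. The remote team's claims skew toward complex, which has a lower base rate.

No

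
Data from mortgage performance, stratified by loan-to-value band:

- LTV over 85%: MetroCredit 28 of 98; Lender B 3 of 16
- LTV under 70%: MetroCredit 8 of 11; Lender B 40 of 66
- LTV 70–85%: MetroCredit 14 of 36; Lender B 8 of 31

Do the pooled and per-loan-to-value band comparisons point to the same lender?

No

LTV over 85%: MetroCredit 28/98 = 28.6%, Lender B 3/16 = 18.8% → MetroCredit
LTV under 70%: MetroCredit 8/11 = 72.7%, Lender B 40/66 = 60.6% → MetroCredit
LTV 70–85%: MetroCredit 14/36 = 38.9%, Lender B 8/31 = 25.8% → MetroCredit
Overall: MetroCredit 50/145 = 34.5%, Lender B 51/113 = 45.1% → Lender B
MetroCredit wins each loan-to-value group but Lender B wins overall — the comparison reverses. MetroCredit's loans skew toward LTV over 85%, which has a lower base rate.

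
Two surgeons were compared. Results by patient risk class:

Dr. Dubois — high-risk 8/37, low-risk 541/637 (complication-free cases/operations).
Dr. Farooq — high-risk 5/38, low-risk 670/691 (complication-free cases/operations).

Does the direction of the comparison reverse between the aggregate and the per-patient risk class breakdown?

High-risk: Dr. Dubois 8/37 = 21.6%, Dr. Farooq 5/38 = 13.2% → Dr. Dubois
Low-risk: Dr. Dubois 541/637 = 84.9%, Dr. Farooq 670/691 = 97.0% → Dr. Farooq
Overall: Dr. Dubois 549/674 = 81.5%, Dr. Farooq 675/729 = 92.6% → Dr. Farooq
Neither sweeps: Dr. Dubois wins 1 of 2 groups, Dr. Farooq wins 1. Dr. Farooq wins overall but not every group — no Simpson reversal.

No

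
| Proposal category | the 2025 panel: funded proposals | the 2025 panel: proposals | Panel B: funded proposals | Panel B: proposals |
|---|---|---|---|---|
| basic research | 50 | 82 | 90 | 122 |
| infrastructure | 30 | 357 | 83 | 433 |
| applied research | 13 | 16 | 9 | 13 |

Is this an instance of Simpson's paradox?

No

Basic research: the 2025 panel 50/82 = 61.0%, Panel B 90/122 = 73.8% → Panel B
Infrastructure: the 2025 panel 30/357 = 8.4%, Panel B 83/433 = 19.2% → Panel B
Applied research: the 2025 panel 13/16 = 81.2%, Panel B 9/13 = 69.2% → the 2025 panel
Overall: the 2025 panel 93/455 = 20.4%, Panel B 182/568 = 32.0% → Panel B
Neither sweeps: the 2025 panel wins 1 of 3 groups, Panel B wins 2. Panel B wins overall but not every group — no Simpson reversal.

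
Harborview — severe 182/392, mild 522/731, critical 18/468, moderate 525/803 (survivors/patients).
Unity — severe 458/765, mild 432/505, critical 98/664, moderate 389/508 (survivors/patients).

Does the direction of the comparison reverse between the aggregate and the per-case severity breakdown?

Severe: Harborview 182/392 = 46.4%, Unity 458/765 = 59.9% → Unity
Mild: Harborview 522/731 = 71.4%, Unity 432/505 = 85.5% → Unity
Critical: Harborview 18/468 = 3.8%, Unity 98/664 = 14.8% → Unity
Moderate: Harborview 525/803 = 65.4%, Unity 389/508 = 76.6% → Unity
Overall: Harborview 1247/2394 = 52.1%, Unity 1377/2442 = 56.4% → Unity
Unity wins overall and in every case group — no reversal.

No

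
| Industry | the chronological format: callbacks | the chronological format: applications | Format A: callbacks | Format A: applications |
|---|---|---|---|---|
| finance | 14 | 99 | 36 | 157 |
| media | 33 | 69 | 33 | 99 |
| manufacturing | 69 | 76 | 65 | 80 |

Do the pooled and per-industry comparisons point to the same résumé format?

Finance: the chronological format 14/99 = 14.1%, Format A 36/157 = 22.9% → Format A
Media: the chronological format 33/69 = 47.8%, Format A 33/99 = 33.3% → the chronological format
Manufacturing: the chronological format 69/76 = 90.8%, Format A 65/80 = 81.2% → the chronological format
Overall: the chronological format 116/244 = 47.5%, Format A 134/336 = 39.9% → the chronological format
Neither sweeps: the chronological format wins 2 of 3 groups, Format A wins 1. The chronological format wins overall but not every group — no Simpson reversal.

No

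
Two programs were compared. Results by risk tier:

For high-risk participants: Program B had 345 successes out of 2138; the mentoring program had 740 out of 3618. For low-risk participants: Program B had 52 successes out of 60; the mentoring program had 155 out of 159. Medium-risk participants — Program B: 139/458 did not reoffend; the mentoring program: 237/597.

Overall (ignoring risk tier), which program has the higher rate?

High-risk: Program B 345/2138 = 16.1%, the mentoring program 740/3618 = 20.5% → the mentoring program
Low-risk: Program B 52/60 = 86.7%, the mentoring program 155/159 = 97.5% → the mentoring program
Medium-risk: Program B 139/458 = 30.3%, the mentoring program 237/597 = 39.7% → the mentoring program
Overall: Program B 536/2656 = 20.2%, the mentoring program 1132/4374 = 25.9% → the mentoring program

the mentoring program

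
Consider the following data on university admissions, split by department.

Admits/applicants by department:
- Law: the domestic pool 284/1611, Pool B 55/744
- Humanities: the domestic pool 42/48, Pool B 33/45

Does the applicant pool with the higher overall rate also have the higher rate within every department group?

Law: the domestic pool 284/1611 = 17.6%, Pool B 55/744 = 7.4% → the domestic pool
Humanities: the domestic pool 42/48 = 87.5%, Pool B 33/45 = 73.3% → the domestic pool
Overall: the domestic pool 326/1659 = 19.7%, Pool B 88/789 = 11.2% → the domestic pool
The domestic pool wins overall and in every department group — no reversal.

Yes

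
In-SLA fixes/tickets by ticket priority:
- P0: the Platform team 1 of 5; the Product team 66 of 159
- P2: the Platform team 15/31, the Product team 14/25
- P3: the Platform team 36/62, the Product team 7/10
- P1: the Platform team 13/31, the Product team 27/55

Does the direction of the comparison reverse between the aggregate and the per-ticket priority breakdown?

Yes

P0: the Platform team 1/5 = 20.0%, the Product team 66/159 = 41.5% → the Product team
P2: the Platform team 15/31 = 48.4%, the Product team 14/25 = 56.0% → the Product team
P3: the Platform team 36/62 = 58.1%, the Product team 7/10 = 70.0% → the Product team
P1: the Platform team 13/31 = 41.9%, the Product team 27/55 = 49.1% → the Product team
Overall: the Platform team 65/129 = 50.4%, the Product team 114/249 = 45.8% → the Platform team
The Product team wins each ticket group but the Platform team wins overall — the comparison reverses. The Product team's tickets skew toward P0, which has a lower base rate.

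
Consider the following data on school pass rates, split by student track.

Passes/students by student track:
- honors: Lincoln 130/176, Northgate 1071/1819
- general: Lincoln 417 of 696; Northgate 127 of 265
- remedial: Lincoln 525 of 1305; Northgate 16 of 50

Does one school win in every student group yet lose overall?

Honors: Lincoln 130/176 = 73.9%, Northgate 1071/1819 = 58.9% → Lincoln
General: Lincoln 417/696 = 59.9%, Northgate 127/265 = 47.9% → Lincoln
Remedial: Lincoln 525/1305 = 40.2%, Northgate 16/50 = 32.0% → Lincoln
Overall: Lincoln 1072/2177 = 49.2%, Northgate 1214/2134 = 56.9% → Northgate
Lincoln wins each student group but Northgate wins overall — the comparison reverses. Lincoln's students skew toward remedial, which has a lower base rate.

Yes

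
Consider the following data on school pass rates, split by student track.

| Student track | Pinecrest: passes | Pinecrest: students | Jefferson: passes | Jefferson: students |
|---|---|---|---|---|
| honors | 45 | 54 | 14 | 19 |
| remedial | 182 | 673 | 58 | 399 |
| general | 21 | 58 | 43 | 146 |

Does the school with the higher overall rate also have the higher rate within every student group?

Yes

Honors: Pinecrest 45/54 = 83.3%, Jefferson 14/19 = 73.7% → Pinecrest
Remedial: Pinecrest 182/673 = 27.0%, Jefferson 58/399 = 14.5% → Pinecrest
General: Pinecrest 21/58 = 36.2%, Jefferson 43/146 = 29.5% → Pinecrest
Overall: Pinecrest 248/785 = 31.6%, Jefferson 115/564 = 20.4% → Pinecrest
Pinecrest wins overall and in every student group — no reversal.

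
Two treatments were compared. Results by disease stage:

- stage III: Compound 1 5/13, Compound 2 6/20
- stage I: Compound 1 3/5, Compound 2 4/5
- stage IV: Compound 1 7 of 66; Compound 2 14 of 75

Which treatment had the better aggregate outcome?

Compound 2

Stage III: Compound 1 5/13 = 38.5%, Compound 2 6/20 = 30.0% → Compound 1
Stage I: Compound 1 3/5 = 60.0%, Compound 2 4/5 = 80.0% → Compound 2
Stage IV: Compound 1 7/66 = 10.6%, Compound 2 14/75 = 18.7% → Compound 2
Overall: Compound 1 15/84 = 17.9%, Compound 2 24/100 = 24.0% → Compound 2
(Neither sweeps every disease group, but Compound 2 has the higher pooled rate.)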